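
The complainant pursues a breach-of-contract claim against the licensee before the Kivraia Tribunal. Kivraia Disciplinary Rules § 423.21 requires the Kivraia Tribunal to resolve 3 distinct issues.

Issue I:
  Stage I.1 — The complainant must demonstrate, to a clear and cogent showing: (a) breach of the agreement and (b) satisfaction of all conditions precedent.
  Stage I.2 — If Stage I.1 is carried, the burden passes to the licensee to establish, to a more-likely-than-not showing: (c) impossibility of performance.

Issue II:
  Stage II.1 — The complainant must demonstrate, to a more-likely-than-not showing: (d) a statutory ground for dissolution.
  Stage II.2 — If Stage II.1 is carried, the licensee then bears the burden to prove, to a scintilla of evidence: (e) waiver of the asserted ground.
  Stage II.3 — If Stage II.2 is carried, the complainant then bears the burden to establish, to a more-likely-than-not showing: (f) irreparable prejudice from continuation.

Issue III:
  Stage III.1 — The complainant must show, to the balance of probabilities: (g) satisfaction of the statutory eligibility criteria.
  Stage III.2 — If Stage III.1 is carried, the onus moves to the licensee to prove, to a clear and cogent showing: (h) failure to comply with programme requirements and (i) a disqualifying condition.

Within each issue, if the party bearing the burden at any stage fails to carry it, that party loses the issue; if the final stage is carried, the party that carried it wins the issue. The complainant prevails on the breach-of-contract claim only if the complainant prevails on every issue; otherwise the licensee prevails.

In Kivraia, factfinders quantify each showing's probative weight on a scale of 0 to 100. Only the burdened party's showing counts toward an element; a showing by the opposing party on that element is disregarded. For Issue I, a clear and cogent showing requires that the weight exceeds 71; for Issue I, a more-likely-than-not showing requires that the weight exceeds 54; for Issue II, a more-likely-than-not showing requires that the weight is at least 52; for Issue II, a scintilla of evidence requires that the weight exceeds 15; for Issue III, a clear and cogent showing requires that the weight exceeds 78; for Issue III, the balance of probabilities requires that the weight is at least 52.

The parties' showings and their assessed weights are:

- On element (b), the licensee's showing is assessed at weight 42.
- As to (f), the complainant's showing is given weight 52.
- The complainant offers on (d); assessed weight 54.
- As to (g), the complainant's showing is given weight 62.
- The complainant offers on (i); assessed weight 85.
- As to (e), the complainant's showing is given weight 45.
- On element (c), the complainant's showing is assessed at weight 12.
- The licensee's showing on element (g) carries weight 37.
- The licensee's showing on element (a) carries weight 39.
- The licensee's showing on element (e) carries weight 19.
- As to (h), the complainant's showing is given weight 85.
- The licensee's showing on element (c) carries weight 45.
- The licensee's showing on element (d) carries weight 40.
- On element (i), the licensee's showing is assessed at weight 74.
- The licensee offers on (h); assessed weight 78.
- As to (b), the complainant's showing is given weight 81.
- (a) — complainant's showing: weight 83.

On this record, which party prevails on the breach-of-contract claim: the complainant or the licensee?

complainant

— Issue I —
Stage I.1 — burden on complainant; standard: a clear and cogent showing (weight exceeds 71).
    (a): 83 (licensee's 39 disregarded) > 71 [met]
    (b): 81 (licensee's 42 disregarded) > 71 [met]
  Stage I.1 carried; the burden shifts to the licensee.
Stage I.2 — burden on licensee; standard: a more-likely-than-not showing (weight exceeds 54).
    (c): 45 (complainant's 12 disregarded) ≤ 54 [not met]
  Not every element is met, so the licensee fails to carry Stage I.2.
So the complainant prevails on this issue.
— Issue II —
Stage II.1 (complainant, a more-likely-than-not showing, weight is at least 52): (d) 54 (licensee's 40 disregarded) ≥ 52 — meets.
  Stage II.1 carried; the burden shifts to the licensee.
Stage II.2 (licensee, a scintilla of evidence, weight exceeds 15): (e) 19 (complainant's 45 disregarded) > 15 — meets.
  Stage II.2 carried; the burden shifts to the complainant.
Stage II.3 (complainant, a more-likely-than-not showing, weight is at least 52): (f) 52 ≥ 52 — meets.
  The complainant carries the last stage.
Every stage carried; the complainant prevails on this issue.
— Issue III —
Stage III.1 — burden on complainant; standard: the balance of probabilities (weight is at least 52).
    (g): 62 (licensee's 37 disregarded) ≥ 52 [met]
  Stage III.1 carried; the burden shifts to the licensee.
Stage III.2 — burden on licensee; standard: a clear and cogent showing (weight exceeds 78).
    (h): 78 (complainant's 85 disregarded) ≤ 78 [not met]
    (i): 74 (complainant's 85 disregarded) ≤ 78 [not met]
  Stage III.2 not carried; the licensee fails its burden.
So the complainant prevails on this issue.
Per-issue: Issue I → complainant; Issue II → complainant; Issue III → complainant. The complainant must prevail on every issue; overall, the complainant prevails.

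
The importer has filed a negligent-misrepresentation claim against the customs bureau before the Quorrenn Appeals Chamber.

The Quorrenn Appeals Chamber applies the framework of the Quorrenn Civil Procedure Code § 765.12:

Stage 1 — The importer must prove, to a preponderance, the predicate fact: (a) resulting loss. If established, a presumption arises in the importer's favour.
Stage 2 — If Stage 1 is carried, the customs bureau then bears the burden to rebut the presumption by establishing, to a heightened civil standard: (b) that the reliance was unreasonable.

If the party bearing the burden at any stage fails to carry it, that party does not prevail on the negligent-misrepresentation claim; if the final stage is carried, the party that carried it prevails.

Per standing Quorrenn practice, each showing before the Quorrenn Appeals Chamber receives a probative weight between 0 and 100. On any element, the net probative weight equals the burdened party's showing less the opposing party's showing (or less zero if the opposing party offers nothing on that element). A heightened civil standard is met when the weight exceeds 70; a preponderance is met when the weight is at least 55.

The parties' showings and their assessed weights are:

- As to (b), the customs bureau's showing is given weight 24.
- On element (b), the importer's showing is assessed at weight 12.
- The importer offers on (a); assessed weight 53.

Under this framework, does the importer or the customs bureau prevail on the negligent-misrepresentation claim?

customs bureau

Stage 1 — burden on importer; standard: a preponderance (weight is at least 55).
    (a): 53 < 55 [not met]
  The importer does not carry Stage 1.
The customs bureau prevails.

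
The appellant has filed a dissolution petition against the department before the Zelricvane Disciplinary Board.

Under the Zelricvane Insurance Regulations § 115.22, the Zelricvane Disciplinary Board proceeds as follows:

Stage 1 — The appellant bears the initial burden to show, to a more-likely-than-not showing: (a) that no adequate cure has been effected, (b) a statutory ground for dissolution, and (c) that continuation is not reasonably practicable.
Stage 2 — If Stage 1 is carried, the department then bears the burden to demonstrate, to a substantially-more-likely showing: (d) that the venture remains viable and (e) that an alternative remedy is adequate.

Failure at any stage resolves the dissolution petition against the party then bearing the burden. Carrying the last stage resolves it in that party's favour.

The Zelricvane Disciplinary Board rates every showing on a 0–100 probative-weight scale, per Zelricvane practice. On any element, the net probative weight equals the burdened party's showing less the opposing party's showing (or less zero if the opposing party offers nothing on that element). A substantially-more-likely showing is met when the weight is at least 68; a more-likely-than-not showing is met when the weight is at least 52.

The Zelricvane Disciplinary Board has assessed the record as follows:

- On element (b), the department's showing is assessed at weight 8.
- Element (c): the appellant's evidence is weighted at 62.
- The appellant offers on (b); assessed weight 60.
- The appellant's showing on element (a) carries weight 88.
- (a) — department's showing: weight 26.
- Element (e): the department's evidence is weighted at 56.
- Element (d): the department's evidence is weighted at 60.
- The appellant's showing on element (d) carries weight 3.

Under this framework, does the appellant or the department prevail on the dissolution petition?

Stage 1 (appellant, a more-likely-than-not showing, weight is at least 52): (a) net 88−26=62 ≥ 52 — meets; (b) net 60−8=52 ≥ 52 — meets; (c) 62 ≥ 52 — meets.
  Stage 1 carried; the burden shifts to the department.
Stage 2 (department, a substantially-more-likely showing, weight is at least 68): (d) net 60−3=57 < 68 — fails; (e) 56 < 68 — fails.
  Not every element is met, so the department fails to carry Stage 2.
The appellant prevails.

appellant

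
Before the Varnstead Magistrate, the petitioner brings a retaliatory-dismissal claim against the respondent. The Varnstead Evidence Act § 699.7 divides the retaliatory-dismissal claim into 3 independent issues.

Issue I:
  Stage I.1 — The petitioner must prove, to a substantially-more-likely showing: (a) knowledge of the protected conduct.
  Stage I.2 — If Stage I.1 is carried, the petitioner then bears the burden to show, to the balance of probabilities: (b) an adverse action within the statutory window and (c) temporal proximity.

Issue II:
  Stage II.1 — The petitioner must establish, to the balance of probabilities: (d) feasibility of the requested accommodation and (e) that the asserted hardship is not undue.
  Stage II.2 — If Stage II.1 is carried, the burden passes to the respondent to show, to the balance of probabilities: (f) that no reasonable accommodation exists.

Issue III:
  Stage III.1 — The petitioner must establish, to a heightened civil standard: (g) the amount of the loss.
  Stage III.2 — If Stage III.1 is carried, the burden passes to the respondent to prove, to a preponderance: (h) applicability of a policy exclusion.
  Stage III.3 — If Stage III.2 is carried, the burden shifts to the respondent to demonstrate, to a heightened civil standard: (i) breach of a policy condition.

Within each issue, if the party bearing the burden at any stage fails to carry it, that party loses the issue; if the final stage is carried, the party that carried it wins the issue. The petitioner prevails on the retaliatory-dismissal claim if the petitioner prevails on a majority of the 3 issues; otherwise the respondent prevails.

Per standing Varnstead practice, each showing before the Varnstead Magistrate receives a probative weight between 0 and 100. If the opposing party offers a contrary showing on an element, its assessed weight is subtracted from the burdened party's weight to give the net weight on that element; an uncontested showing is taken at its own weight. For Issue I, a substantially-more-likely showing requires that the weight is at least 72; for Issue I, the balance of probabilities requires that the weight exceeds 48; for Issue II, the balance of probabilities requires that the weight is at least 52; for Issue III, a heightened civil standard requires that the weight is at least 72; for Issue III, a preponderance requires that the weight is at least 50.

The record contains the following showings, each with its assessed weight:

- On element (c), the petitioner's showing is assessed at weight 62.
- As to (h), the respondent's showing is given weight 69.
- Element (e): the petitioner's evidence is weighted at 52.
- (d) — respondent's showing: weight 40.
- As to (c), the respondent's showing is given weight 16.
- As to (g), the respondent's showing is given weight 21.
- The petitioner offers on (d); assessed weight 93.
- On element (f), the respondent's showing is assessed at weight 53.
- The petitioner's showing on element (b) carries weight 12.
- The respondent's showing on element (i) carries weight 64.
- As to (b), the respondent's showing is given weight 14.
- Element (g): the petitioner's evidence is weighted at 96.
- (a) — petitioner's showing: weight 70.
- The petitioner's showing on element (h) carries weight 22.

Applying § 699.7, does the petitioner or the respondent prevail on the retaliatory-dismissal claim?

— Issue I —
At Stage I.1 the petitioner must meet a substantially-more-likely showing (weight is at least 72): on (a) the weight is 70, < 72, so (a) does not meet the standard.
  Stage I.1 not carried; the petitioner fails its burden.
The respondent prevails on this issue.
— Issue II —
Stage II.1 — burden on petitioner; standard: the balance of probabilities (weight is at least 52).
    (d): 93 − 40 = 53 ≥ 52 [met]
    (e): 52 ≥ 52 [met]
  Stage II.1 carried; the burden shifts to the respondent.
Stage II.2 — burden on respondent; standard: the balance of probabilities (weight is at least 52).
    (f): 53 ≥ 52 [met]
  Stage II.2 carried; the final stage is satisfied.
Every stage carried; the respondent prevails on this issue.
— Issue III —
Stage III.1 — burden on petitioner; standard: a heightened civil standard (weight is at least 72).
    (g): 96 − 21 = 75 ≥ 72 [met]
  Stage III.1 carried; the burden shifts to the respondent.
Stage III.2 — burden on respondent; standard: a preponderance (weight is at least 50).
    (h): 69 − 22 = 47 < 50 [not met]
  Stage III.2 not carried; the respondent fails its burden.
The petitioner prevails on this issue.
Per-issue: Issue I → respondent; Issue II → respondent; Issue III → petitioner. The petitioner must prevail on a majority of issues; overall, the respondent prevails.

respondent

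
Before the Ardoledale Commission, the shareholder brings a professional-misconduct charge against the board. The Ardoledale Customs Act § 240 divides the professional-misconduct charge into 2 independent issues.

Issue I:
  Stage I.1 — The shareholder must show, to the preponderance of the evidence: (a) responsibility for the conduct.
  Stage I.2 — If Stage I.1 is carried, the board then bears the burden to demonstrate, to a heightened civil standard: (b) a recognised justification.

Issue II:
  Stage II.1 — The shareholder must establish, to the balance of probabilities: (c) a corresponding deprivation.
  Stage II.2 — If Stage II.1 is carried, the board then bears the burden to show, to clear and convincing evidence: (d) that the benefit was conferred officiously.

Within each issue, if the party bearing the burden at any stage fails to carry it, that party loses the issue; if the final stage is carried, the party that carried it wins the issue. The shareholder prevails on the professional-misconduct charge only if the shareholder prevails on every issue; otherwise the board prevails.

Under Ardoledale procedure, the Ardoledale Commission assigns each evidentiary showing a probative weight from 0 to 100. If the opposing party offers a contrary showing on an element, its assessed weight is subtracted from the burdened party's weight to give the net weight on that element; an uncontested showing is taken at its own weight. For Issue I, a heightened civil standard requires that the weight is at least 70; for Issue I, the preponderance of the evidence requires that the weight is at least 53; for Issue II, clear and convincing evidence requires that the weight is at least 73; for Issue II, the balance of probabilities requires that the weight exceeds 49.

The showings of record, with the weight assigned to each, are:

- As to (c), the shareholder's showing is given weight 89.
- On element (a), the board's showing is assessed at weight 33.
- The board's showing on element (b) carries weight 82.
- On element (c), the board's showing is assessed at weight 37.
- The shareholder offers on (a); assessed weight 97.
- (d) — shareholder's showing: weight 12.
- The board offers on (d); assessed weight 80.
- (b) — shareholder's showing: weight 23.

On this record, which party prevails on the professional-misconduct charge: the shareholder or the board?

shareholder

— Issue I —
Stage I.1 (shareholder, the preponderance of the evidence, weight is at least 53): (a) net 97−33=64 ≥ 53 — meets.
  Stage I.1 carried; the burden shifts to the board.
Stage I.2 (board, a heightened civil standard, weight is at least 70): (b) net 82−23=59 < 70 — fails.
  The board does not carry Stage I.2.
The analysis ends at Stage I.2; the shareholder prevails on this issue.
— Issue II —
Stage II.1 (shareholder, the balance of probabilities, weight exceeds 49): (c) net 89−37=52 > 49 — meets.
  The shareholder carries Stage II.1; the board now bears the burden.
Stage II.2 (board, clear and convincing evidence, weight is at least 73): (d) net 80−12=68 < 73 — fails.
  The board does not carry Stage II.2.
So the shareholder prevails on this issue.
Per-issue: Issue I → shareholder; Issue II → shareholder. The shareholder must prevail on every issue; overall, the shareholder prevails.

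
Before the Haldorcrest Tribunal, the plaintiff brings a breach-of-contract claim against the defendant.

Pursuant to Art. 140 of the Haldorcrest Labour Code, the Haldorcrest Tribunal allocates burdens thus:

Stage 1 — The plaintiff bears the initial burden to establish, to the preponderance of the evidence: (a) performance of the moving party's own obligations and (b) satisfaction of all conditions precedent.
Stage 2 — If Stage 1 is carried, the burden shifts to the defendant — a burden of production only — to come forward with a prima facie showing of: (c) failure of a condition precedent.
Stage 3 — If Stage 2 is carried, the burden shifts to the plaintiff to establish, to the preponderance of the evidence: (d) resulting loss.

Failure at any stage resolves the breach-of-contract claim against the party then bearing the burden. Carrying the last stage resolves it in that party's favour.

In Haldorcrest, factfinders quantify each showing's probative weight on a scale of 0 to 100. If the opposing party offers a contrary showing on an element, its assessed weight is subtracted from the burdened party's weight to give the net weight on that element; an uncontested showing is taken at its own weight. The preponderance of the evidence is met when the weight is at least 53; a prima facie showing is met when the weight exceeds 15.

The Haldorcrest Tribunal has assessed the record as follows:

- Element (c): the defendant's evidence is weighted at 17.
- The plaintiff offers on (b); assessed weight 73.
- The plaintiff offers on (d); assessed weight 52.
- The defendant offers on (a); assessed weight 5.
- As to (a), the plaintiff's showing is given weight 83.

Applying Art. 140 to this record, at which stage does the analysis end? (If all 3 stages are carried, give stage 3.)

stage 3

At Stage 1 the plaintiff must meet the preponderance of the evidence (weight is at least 53): on (a) the weight is 83 less the opposing 5 gives net 78, which does reach 53, so (a) meets the standard; on (b) the weight is 73, ≥ 53, so (b) meets the standard.
  Stage 1 carried; the burden shifts to the defendant.
At Stage 2 the defendant must meet a prima facie showing (weight exceeds 15): on (c) the weight is 17, > 15, so (c) meets the standard.
  The defendant carries Stage 2; the plaintiff now bears the burden.
At Stage 3 the plaintiff must meet the preponderance of the evidence (weight is at least 53): on (d) the weight is 52, which does not reach 53, so (d) does not meet the standard.
  Stage 3 not carried; the plaintiff fails its burden.
The analysis ends at Stage 3; the defendant prevails.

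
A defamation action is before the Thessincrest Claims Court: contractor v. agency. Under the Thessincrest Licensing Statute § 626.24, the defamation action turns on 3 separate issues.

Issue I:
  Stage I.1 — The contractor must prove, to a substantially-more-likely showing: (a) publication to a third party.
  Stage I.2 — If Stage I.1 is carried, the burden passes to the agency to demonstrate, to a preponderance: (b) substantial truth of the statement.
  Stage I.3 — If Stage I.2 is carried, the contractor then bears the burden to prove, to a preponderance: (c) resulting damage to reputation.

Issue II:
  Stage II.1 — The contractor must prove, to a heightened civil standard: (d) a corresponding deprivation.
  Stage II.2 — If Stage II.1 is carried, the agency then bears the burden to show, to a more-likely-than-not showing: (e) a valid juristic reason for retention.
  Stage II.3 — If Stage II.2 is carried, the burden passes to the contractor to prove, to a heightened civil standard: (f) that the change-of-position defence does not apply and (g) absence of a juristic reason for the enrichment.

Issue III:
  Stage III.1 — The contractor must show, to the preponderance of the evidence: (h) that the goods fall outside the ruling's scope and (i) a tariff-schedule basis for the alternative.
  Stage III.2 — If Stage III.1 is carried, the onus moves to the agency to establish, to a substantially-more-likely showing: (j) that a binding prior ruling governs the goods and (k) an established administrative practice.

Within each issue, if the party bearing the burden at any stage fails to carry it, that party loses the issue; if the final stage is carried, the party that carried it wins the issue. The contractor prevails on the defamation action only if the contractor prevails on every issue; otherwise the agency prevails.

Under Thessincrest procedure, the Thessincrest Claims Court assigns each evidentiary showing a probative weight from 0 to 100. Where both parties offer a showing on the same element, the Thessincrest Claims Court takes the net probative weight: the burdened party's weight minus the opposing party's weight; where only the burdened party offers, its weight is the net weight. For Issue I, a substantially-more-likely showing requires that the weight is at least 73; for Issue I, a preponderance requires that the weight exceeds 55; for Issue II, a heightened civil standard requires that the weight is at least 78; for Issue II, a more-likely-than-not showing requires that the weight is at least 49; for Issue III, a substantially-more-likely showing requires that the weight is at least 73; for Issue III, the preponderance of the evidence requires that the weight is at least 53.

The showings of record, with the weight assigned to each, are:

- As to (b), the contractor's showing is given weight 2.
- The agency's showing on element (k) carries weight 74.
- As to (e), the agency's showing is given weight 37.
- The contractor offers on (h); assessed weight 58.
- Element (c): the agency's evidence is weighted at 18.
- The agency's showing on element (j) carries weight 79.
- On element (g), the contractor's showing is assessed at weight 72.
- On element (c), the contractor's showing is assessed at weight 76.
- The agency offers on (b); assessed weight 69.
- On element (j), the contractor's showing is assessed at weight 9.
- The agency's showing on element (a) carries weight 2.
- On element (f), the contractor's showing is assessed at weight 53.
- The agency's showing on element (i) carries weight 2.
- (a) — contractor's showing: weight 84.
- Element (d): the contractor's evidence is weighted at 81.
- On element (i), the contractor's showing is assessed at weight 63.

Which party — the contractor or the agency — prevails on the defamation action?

contractor

— Issue I —
At Stage I.1 the contractor must meet a substantially-more-likely showing (weight is at least 73): on (a) the weight is 84 less the opposing 2 gives net 82, which does reach 73, so (a) meets the standard.
  The contractor carries Stage I.1; the agency now bears the burden.
At Stage I.2 the agency must meet a preponderance (weight exceeds 55): on (b) the weight is 69 less the opposing 2 gives net 67, > 55, so (b) meets the standard.
  The agency carries Stage I.2; the contractor now bears the burden.
At Stage I.3 the contractor must meet a preponderance (weight exceeds 55): on (c) the weight is 76 less the opposing 18 gives net 58, which does exceed 55, so (c) meets the standard.
  The contractor carries the last stage.
With every stage satisfied, the contractor prevails on this issue.
— Issue II —
Stage II.1 — burden on contractor; standard: a heightened civil standard (weight is at least 78).
    (d): 81 ≥ 78 [met]
  Stage II.1 is satisfied; the onus moves to the agency.
Stage II.2 — burden on agency; standard: a more-likely-than-not showing (weight is at least 49).
    (e): 37 < 49 [not met]
  The agency does not carry Stage II.2.
So the contractor prevails on this issue.
— Issue III —
Stage III.1 — burden on contractor; standard: the preponderance of the evidence (weight is at least 53).
    (h): 58 ≥ 53 [met]
    (i): 63 − 2 = 61 ≥ 53 [met]
  Stage III.1 is satisfied; the onus moves to the agency.
Stage III.2 — burden on agency; standard: a substantially-more-likely showing (weight is at least 73).
    (j): 79 − 9 = 70 < 73 [not met]
    (k): 74 ≥ 73 [met]
  Stage III.2 not carried; the agency fails its burden.
The contractor prevails on this issue.
Per-issue: Issue I → contractor; Issue II → contractor; Issue III → contractor. The contractor must prevail on every issue; overall, the contractor prevails.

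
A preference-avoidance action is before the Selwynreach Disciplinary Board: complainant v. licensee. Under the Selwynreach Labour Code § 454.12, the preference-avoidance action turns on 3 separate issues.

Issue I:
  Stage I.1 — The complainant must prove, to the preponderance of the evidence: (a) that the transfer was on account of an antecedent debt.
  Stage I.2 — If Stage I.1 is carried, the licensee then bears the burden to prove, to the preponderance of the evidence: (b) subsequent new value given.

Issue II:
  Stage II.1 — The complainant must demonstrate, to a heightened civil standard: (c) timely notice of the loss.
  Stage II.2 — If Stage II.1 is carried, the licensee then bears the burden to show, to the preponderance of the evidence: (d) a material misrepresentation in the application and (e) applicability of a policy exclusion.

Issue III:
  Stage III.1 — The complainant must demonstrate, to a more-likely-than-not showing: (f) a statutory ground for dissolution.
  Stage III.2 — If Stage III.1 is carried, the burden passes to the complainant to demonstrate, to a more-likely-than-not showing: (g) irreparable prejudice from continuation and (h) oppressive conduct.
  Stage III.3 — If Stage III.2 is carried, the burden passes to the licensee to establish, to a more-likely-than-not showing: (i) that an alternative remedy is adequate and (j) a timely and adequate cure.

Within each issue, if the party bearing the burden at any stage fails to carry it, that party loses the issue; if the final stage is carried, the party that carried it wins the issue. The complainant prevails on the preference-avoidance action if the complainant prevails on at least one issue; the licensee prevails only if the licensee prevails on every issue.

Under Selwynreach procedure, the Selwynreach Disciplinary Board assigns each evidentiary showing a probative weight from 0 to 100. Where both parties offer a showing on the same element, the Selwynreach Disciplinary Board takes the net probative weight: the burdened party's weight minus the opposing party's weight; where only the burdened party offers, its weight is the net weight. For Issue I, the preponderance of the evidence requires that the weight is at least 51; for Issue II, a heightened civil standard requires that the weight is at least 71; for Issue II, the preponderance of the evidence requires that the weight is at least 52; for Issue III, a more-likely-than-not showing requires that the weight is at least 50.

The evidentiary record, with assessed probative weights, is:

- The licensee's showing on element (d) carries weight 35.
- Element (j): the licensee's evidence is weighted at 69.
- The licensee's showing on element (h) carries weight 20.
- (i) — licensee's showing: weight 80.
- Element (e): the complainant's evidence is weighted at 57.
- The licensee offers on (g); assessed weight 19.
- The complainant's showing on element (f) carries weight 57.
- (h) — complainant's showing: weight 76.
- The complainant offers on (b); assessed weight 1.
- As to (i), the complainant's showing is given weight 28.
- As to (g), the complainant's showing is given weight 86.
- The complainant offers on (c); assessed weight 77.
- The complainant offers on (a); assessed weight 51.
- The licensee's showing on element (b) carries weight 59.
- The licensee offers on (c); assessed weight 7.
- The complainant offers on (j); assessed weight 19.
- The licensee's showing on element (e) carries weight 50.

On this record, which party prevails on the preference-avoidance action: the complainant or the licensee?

— Issue I —
At Stage I.1 the complainant must meet the preponderance of the evidence (weight is at least 51): on (a) the weight is 51, which does reach 51, so (a) meets the standard.
  Stage I.1 is satisfied; the onus moves to the licensee.
At Stage I.2 the licensee must meet the preponderance of the evidence (weight is at least 51): on (b) the weight is 59 less the opposing 1 gives net 58, ≥ 51, so (b) meets the standard.
  All elements met at the final stage.
Every stage carried; the licensee prevails on this issue.
— Issue II —
Stage II.1 (complainant, a heightened civil standard, weight is at least 71): (c) net 77−7=70 < 71 — fails.
  Not every element is met, so the complainant fails to carry Stage II.1.
The analysis ends at Stage II.1; the licensee prevails on this issue.
— Issue III —
At Stage III.1 the complainant must meet a more-likely-than-not showing (weight is at least 50): on (f) the weight is 57, which does reach 50, so (f) meets the standard.
  Stage III.1 carried; the burden remains with the complainant.
At Stage III.2 the complainant must meet a more-likely-than-not showing (weight is at least 50): on (g) the weight is 86 less the opposing 19 gives net 67, which does reach 50, so (g) meets the standard; on (h) the weight is 76 less the opposing 20 gives net 56, which does reach 50, so (h) meets the standard.
  The complainant carries Stage III.2; the licensee now bears the burden.
At Stage III.3 the licensee must meet a more-likely-than-not showing (weight is at least 50): on (i) the weight is 80 less the opposing 28 gives net 52, ≥ 50, so (i) meets the standard; on (j) the weight is 69 less the opposing 19 gives net 50, which does reach 50, so (j) meets the standard.
  All elements met at the final stage.
Every stage carried; the licensee prevails on this issue.
Per-issue: Issue I → licensee; Issue II → licensee; Issue III → licensee. The complainant must prevail on at least one issue; overall, the licensee prevails.

licensee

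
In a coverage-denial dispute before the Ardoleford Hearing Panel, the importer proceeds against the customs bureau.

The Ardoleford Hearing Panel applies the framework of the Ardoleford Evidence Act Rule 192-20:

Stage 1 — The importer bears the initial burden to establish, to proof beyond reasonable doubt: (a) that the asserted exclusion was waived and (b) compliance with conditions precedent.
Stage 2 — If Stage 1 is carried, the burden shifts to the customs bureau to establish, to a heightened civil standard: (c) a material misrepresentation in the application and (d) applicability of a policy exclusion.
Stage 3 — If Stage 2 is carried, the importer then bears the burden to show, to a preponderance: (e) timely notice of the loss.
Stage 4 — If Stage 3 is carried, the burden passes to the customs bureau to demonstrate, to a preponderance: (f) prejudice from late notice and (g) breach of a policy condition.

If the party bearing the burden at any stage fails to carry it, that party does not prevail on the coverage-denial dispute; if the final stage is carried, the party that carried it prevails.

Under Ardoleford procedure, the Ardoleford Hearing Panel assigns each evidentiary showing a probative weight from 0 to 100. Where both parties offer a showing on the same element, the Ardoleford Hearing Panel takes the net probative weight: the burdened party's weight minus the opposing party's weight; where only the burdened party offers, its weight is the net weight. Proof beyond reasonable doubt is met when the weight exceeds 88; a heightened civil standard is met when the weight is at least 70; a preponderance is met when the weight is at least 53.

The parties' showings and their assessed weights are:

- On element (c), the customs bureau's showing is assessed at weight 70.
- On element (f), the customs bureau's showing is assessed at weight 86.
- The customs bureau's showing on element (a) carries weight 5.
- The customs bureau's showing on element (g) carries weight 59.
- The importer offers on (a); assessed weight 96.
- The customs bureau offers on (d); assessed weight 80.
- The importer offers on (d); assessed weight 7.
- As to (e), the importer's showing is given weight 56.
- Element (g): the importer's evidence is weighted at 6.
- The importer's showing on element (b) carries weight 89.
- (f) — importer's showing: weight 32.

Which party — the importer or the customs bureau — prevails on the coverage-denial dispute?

At Stage 1 the importer must meet proof beyond reasonable doubt (weight exceeds 88): on (a) the weight is 96 less the opposing 5 gives net 91, > 88, so (a) meets the standard; on (b) the weight is 89, which does exceed 88, so (b) meets the standard.
  Stage 1 carried; the burden shifts to the customs bureau.
At Stage 2 the customs bureau must meet a heightened civil standard (weight is at least 70): on (c) the weight is 70, which does reach 70, so (c) meets the standard; on (d) the weight is 80 less the opposing 7 gives net 73, ≥ 70, so (d) meets the standard.
  Stage 2 is satisfied; the onus moves to the importer.
At Stage 3 the importer must meet a preponderance (weight is at least 53): on (e) the weight is 56, which does reach 53, so (e) meets the standard.
  The importer carries Stage 3; the customs bureau now bears the burden.
At Stage 4 the customs bureau must meet a preponderance (weight is at least 53): on (f) the weight is 86 less the opposing 32 gives net 54, ≥ 53, so (f) meets the standard; on (g) the weight is 59 less the opposing 6 gives net 53, which does reach 53, so (g) meets the standard.
  Stage 4 carried; the final stage is satisfied.
All stages carried — the customs bureau prevails.

customs bureau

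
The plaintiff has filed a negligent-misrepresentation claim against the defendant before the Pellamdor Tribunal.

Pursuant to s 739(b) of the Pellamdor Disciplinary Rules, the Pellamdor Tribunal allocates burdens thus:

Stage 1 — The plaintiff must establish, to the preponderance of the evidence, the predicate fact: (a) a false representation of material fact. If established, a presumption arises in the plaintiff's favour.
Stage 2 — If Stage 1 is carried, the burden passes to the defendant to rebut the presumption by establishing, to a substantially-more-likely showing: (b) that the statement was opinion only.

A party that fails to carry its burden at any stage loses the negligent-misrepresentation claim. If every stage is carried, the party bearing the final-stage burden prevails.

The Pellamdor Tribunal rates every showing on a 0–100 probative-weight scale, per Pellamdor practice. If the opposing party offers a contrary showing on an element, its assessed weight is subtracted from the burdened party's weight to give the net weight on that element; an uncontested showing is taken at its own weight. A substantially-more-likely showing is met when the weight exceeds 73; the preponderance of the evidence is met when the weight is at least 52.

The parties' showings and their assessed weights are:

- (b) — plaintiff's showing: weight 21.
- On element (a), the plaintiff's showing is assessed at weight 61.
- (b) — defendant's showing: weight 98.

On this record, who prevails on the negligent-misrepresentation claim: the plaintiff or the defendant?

At Stage 1 the plaintiff must meet the preponderance of the evidence (weight is at least 52): on (a) the weight is 61, which does reach 52, so (a) meets the standard.
  All elements met. The burden passes to the defendant.
At Stage 2 the defendant must meet a substantially-more-likely showing (weight exceeds 73): on (b) the weight is 98 less the opposing 21 gives net 77, which does exceed 73, so (b) meets the standard.
  All elements met at the final stage.
Every stage carried; the defendant prevails.

defendant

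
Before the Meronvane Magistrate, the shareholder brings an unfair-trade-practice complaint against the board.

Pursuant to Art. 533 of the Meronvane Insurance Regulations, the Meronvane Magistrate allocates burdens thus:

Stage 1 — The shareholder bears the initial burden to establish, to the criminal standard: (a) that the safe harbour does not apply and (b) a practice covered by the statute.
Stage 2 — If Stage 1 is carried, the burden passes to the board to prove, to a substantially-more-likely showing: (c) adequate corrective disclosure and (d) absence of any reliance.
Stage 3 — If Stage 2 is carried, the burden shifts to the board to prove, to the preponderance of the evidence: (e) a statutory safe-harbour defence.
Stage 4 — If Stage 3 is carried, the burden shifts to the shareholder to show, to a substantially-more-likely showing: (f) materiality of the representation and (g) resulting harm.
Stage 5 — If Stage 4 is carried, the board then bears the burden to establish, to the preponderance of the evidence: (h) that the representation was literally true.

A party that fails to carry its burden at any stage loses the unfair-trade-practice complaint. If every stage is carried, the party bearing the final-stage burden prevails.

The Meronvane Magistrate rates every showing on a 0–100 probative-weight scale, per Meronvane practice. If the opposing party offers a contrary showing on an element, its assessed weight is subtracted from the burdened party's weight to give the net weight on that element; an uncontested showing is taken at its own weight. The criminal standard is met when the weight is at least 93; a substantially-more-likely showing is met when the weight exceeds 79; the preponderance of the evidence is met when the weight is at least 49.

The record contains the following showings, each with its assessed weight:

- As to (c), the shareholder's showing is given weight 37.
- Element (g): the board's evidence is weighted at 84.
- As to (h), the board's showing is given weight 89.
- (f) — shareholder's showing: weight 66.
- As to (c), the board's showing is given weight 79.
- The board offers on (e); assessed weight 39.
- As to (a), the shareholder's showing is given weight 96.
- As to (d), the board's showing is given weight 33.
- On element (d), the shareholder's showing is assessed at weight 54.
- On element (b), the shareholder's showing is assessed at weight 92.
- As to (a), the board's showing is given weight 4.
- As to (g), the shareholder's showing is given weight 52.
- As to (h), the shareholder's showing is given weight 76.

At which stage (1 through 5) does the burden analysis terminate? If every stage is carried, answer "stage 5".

At Stage 1 the shareholder must meet the criminal standard (weight is at least 93): on (a) the weight is 96 less the opposing 4 gives net 92, which does not reach 93, so (a) does not meet the standard; on (b) the weight is 92, < 93, so (b) does not meet the standard.
  Not every element is met, so the shareholder fails to carry Stage 1.
The board prevails.

stage 1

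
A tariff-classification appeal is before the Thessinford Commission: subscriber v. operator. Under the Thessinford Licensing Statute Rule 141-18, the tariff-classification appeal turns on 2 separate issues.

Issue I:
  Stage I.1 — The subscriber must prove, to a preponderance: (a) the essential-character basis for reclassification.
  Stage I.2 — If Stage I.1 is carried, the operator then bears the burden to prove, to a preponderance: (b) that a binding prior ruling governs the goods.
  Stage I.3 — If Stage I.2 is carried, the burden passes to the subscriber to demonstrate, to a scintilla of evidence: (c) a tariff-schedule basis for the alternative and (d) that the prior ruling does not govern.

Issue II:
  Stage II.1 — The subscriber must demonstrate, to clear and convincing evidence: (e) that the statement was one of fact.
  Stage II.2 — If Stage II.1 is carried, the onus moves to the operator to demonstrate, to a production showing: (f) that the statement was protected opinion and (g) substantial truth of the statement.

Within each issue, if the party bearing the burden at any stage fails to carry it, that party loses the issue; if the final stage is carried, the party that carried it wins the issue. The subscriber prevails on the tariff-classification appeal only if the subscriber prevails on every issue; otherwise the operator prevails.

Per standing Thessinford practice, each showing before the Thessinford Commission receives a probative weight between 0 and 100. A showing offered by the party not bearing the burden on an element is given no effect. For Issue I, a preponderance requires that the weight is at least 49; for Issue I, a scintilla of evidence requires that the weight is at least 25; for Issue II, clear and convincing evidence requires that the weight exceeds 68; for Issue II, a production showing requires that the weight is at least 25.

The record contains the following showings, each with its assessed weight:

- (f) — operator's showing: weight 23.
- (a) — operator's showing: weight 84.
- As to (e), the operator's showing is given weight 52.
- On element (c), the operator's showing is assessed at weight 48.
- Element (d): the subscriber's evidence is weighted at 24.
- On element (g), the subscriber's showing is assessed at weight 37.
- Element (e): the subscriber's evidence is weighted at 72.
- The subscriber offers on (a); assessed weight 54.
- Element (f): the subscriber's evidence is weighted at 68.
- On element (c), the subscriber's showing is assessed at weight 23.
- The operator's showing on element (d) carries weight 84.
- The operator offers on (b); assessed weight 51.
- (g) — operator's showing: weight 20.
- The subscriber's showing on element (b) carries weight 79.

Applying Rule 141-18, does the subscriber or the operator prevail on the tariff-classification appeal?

— Issue I —
Stage I.1 (subscriber, a preponderance, weight is at least 49): (a) 54 (operator's 84 disregarded) ≥ 49 — meets.
  All elements met. The burden passes to the operator.
Stage I.2 (operator, a preponderance, weight is at least 49): (b) 51 (subscriber's 79 disregarded) ≥ 49 — meets.
  All elements met. The burden passes to the subscriber.
Stage I.3 (subscriber, a scintilla of evidence, weight is at least 25): (c) 23 (operator's 48 disregarded) < 25 — fails; (d) 24 (operator's 84 disregarded) < 25 — fails.
  The subscriber does not carry Stage I.3.
The operator prevails on this issue.
— Issue II —
At Stage II.1 the subscriber must meet clear and convincing evidence (weight exceeds 68): on (e) the weight is 72 (the operator's 52 is given no effect), > 68, so (e) meets the standard.
  Stage II.1 carried; the burden shifts to the operator.
At Stage II.2 the operator must meet a production showing (weight is at least 25): on (f) the weight is 23 (the subscriber's 68 is given no effect), < 25, so (f) does not meet the standard; on (g) the weight is 20 (the subscriber's 37 is given no effect), < 25, so (g) does not meet the standard.
  The operator does not carry Stage II.2.
The analysis ends at Stage II.2; the subscriber prevails on this issue.
Per-issue: Issue I → operator; Issue II → subscriber. The subscriber must prevail on every issue; overall, the operator prevails.

operator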